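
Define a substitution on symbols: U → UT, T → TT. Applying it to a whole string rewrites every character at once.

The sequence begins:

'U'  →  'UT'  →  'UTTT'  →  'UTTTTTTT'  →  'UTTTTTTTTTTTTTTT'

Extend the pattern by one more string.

UTTTTTTTTTTTTTTTTTTTTTTTTTTTTTTT

Replace each of the 16 characters of UTTTTTTTTTTTTTTT in place — UT TT TT TT TT TT TT TT TT TT TT TT TT TT TT TT — and concatenate.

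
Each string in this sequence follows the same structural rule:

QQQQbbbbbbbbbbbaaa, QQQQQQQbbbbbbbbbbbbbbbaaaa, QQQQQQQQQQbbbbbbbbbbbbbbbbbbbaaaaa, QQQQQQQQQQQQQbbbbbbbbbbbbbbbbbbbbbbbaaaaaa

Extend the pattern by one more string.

Term n consists of 3n-2 Q's, followed by 4n+3 b's, followed by n+1 a's, where the shown terms are n = 2, 3, 4, 5.
Setting n = 6 gives 16, 27, 7 characters in each block.

QQQQQQQQQQQQQQQQbbbbbbbbbbbbbbbbbbbbbbbbbbbaaaaaaa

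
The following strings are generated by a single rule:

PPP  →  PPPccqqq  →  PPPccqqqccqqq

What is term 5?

PPPccqqqccqqqccqqqccqqq

Each term is the previous one with ccqqq appended.
From PPPccqqqccqqq, 2 further steps: PPPccqqqccqqq → PPPccqqqccqqqccqqq → (answer).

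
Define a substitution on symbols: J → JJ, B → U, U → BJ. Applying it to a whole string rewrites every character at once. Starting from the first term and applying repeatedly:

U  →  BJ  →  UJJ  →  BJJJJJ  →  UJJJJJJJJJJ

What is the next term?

Expanding UJJJJJJJJJJ: U→BJ, J→JJ, J→JJ, J→JJ, J→JJ, J→JJ, J→JJ, J→JJ, J→JJ, J→JJ, J→JJ. Concatenated: BJ JJ JJ JJ JJ JJ JJ JJ JJ JJ JJ.

BJJJJJJJJJJJJJJJJJJJJJ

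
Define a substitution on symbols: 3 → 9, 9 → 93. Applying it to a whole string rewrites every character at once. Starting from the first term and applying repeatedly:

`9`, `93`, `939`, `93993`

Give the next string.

93993939

Expanding 93993: 9→93, 3→9, 9→93, 9→93, 3→9. Concatenated: 93 9 93 93 9.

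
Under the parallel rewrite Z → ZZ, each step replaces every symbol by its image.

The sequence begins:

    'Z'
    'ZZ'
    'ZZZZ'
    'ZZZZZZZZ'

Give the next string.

ZZZZZZZZZZZZZZZZ

Expanding ZZZZZZZZ: Z→ZZ, Z→ZZ, Z→ZZ, Z→ZZ, Z→ZZ, Z→ZZ, Z→ZZ, Z→ZZ. Concatenated: ZZ ZZ ZZ ZZ ZZ ZZ ZZ ZZ.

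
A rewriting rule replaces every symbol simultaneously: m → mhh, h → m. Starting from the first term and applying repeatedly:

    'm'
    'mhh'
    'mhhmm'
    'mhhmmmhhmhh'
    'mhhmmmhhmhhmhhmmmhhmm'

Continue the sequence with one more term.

mhhmmmhhmhhmhhmmmhhmmmhhmmmhhmhhmhhmmmhhmhh

φ(mhhmmmhhmhhmhhmmmhhmm) expands symbol-by-symbol to mhh m m mhh mhh mhh m m mhh m m mhh m m mhh mhh mhh m m mhh mhh; joining the 21 pieces gives the next term.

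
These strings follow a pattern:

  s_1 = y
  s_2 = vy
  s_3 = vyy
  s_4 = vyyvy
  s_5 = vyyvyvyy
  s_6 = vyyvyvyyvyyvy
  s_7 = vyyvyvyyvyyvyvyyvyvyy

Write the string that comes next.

vyyvyvyyvyyvyvyyvyvyyvyyvyvyyvyyvy

From term 3 onward, concatenate the last term with the second-to-last: vy·y = vyy, vyy·vy = vyyvy, …
The next term joins vyyvyvyyvyyvyvyyvyvyy and vyyvyvyyvyyvy.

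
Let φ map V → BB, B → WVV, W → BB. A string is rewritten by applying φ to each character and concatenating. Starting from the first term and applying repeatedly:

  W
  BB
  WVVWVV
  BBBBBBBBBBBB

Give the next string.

WVVWVVWVVWVVWVVWVVWVVWVVWVVWVVWVVWVV

Expanding BBBBBBBBBBBB: B→WVV, B→WVV, B→WVV, B→WVV, B→WVV, B→WVV, B→WVV, B→WVV, B→WVV, B→WVV, B→WVV, B→WVV. Concatenated: WVV WVV WVV WVV WVV WVV WVV WVV WVV WVV WVV WVV.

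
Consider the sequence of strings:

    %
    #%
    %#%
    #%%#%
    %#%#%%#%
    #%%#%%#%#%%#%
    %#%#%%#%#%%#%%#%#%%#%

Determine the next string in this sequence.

#%%#%%#%#%%#%%#%#%%#%#%%#%%#%#%%#%

Each term (from the third on) is the two preceding terms concatenated in order: term 3 = %·#% = %#%.
The next term joins #%%#%%#%#%%#% and %#%#%%#%#%%#%%#%#%%#%.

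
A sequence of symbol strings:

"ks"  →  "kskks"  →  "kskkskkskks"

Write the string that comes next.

s(k+1) = s(k)·k·s(k) — each term doubles the last with 'k' between the halves.
One more doubling of kskkskkskks gives the answer.

kskkskkskkskkskkskkskks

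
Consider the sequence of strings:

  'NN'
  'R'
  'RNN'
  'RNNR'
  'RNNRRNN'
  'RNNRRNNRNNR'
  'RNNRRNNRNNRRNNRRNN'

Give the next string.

RNNRRNNRNNRRNNRRNNRNNRRNNRNNR

Each term (from the third on) is the previous term followed by the one before it: term 3 = R·NN = RNN.
So term 8 is RNNRRNNRNNRRNNRRNN·RNNRRNNRNNR.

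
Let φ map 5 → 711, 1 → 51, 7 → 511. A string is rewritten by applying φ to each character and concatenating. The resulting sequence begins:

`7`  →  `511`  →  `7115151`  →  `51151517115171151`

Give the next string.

71151517115171151511515171151511515171151

Replace each of the 17 characters of 51151517115171151 in place — 711 51 51 711 51 711 51 511 51 51 711 51 511 51 51 711 51 — and concatenate.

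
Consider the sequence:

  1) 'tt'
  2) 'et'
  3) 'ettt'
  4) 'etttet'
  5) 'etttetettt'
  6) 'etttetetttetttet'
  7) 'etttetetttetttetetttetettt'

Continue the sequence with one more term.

etttetetttetttetetttetetttetttetetttetttet

This is a Fibonacci-style word recurrence s(k) = s(k−1)·s(k−2): e.g. et·tt = ettt.
So term 8 is etttetetttetttetetttetettt·etttetetttetttet.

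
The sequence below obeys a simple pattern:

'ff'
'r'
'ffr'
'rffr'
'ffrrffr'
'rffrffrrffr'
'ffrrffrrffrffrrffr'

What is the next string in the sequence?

This is a Fibonacci-style word recurrence s(k) = s(k−2)·s(k−1): e.g. ff·r = ffr.
Continuing: rffrffrrffr · ffrrffrrffrffrrffr gives term 8.

rffrffrrffrffrrffrrffrffrrffr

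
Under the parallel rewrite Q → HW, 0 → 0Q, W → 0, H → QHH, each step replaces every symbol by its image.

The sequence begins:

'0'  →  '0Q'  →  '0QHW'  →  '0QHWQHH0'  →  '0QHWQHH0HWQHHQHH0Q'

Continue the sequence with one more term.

Applying the rule to each of the 18 symbols of 0QHWQHH0HWQHHQHH0Q gives the pieces 0Q HW QHH 0 HW QHH QHH 0Q QHH 0 HW QHH QHH HW QHH QHH 0Q HW, which concatenate to the answer.

0QHWQHH0HWQHHQHH0QQHH0HWQHHQHHHWQHHQHH0QHW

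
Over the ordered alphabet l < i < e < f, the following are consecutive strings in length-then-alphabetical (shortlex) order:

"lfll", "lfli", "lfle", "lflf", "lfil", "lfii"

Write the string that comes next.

The successor of lfii increments the rightmost position that isn't already f and resets every position after it to l.

lfie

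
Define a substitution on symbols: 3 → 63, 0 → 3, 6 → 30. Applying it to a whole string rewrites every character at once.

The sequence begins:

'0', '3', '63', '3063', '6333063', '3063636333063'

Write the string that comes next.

633306330633063636333063

Applying the rule to each of the 13 symbols of 3063636333063 gives the pieces 63 3 30 63 30 63 30 63 63 63 3 30 63, which concatenate to the answer.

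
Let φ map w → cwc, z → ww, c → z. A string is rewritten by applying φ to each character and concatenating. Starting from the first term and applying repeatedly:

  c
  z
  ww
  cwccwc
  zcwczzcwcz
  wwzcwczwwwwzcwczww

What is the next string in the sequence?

cwccwcwwzcwczwwcwccwccwccwcwwzcwczwwcwccwc

Replace each of the 18 characters of wwzcwczwwwwzcwczww in place — cwc cwc ww z cwc z ww cwc cwc cwc cwc ww z cwc z ww cwc cwc — and concatenate.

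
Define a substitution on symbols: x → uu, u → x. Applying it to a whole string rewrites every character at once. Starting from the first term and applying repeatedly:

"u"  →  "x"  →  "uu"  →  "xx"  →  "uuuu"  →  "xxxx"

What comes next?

Expanding xxxx: x→uu, x→uu, x→uu, x→uu. Concatenated: uu uu uu uu.

uuuuuuuu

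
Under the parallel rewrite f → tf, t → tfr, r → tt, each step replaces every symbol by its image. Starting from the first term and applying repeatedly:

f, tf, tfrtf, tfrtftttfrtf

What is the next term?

tfrtftttfrtftfrtfrtfrtftttfrtf

Apply φ to tfrtftttfrtf symbol by symbol: t→tfr, f→tf, r→tt, t→tfr, f→tf, t→tfr, t→tfr, t→tfr, f→tf, r→tt, t→tfr, f→tf; joined: tfr tf tt tfr tf tfr tfr tfr tf tt tfr tf.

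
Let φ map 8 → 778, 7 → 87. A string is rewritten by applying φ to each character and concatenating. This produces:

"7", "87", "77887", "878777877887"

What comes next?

77887778878787778878777877887

Rewriting each symbol of 878777877887: 8→778, 7→87, 8→778, 7→87, 7→87, 7→87, 8→778, 7→87, 7→87, 8→778, 8→778, 7→87, which concatenates to 778 87 778 87 87 87 778 87 87 778 778 87.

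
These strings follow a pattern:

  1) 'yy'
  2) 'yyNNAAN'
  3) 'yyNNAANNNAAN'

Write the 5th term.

The strings grow by a fixed suffix NNAAN each time.
From yyNNAANNNAAN, 2 further steps: yyNNAANNNAAN → yyNNAANNNAANNNAAN → (answer).

yyNNAANNNAANNNAANNNAAN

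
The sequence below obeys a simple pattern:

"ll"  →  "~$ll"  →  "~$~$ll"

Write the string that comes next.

The strings grow by a fixed prefix ~$ each time.
So the next term is ~$·~$~$ll.

~$~$~$ll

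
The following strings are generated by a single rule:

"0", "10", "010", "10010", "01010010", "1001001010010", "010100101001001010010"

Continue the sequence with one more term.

1001001010010010100101001001010010

Each term (from the third on) is the two preceding terms concatenated in order: term 3 = 0·10 = 010.
So term 8 is 1001001010010·010100101001001010010.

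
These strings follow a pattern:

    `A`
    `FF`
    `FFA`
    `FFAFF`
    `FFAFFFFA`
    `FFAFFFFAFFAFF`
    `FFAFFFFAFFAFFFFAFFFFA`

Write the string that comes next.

This is a Fibonacci-style word recurrence s(k) = s(k−1)·s(k−2): e.g. FF·A = FFA.
So term 8 is FFAFFFFAFFAFFFFAFFFFA·FFAFFFFAFFAFF.

FFAFFFFAFFAFFFFAFFFFAFFAFFFFAFFAFF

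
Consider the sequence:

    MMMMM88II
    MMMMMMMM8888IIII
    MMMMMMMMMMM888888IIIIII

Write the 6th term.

Reading off run lengths: M runs 5, 8, 11; 8 runs 2, 4, 6; I runs 2, 4, 6 — each is linear in n (n = 1, 2, …).
At n = 6 the blocks have lengths 20, 12, 12.

MMMMMMMMMMMMMMMMMMMM888888888888IIIIIIIIIIII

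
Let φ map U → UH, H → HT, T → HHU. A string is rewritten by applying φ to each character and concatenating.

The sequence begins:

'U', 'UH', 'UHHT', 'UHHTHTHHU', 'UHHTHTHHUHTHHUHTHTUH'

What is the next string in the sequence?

Rewriting the 20 symbols of UHHTHTHHUHTHHUHTHTUH one by one yields UH HT HT HHU HT HHU HT HT UH HT HHU HT HT UH HT HHU HT HHU UH HT; concatenated:

UHHTHTHHUHTHHUHTHTUHHTHHUHTHTUHHTHHUHTHHUUHHT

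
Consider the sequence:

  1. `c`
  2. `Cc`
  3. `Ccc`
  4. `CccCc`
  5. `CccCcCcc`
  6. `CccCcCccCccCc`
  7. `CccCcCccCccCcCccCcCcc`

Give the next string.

CccCcCccCccCcCccCcCccCccCcCccCccCc

From term 3 onward, concatenate the last term with the second-to-last: Cc·c = Ccc, Ccc·Cc = CccCc, …
So term 8 is CccCcCccCccCcCccCcCcc·CccCcCccCccCc.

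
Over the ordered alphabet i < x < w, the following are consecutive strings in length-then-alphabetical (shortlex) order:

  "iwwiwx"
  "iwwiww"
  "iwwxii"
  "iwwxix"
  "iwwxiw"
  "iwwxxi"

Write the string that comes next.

The successor of iwwxxi increments the rightmost position that isn't already w and resets every position after it to i.

iwwxxx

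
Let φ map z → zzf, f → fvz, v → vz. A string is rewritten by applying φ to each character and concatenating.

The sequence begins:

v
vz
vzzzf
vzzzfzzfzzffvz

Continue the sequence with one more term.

Replace each of the 14 characters of vzzzfzzfzzffvz in place — vz zzf zzf zzf fvz zzf zzf fvz zzf zzf fvz fvz vz zzf — and concatenate.

vzzzfzzfzzffvzzzfzzffvzzzfzzffvzfvzvzzzf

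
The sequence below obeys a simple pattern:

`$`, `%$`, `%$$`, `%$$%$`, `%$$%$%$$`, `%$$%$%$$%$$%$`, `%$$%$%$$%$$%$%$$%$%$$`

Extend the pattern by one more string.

Each term (from the third on) is the previous term followed by the one before it: term 3 = %$·$ = %$$.
Continuing: %$$%$%$$%$$%$%$$%$%$$ · %$$%$%$$%$$%$ gives term 8.

%$$%$%$$%$$%$%$$%$%$$%$$%$%$$%$$%$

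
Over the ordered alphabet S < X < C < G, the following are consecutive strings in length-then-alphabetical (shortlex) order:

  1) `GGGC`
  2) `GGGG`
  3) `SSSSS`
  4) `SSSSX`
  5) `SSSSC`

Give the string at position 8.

SSSXX

Advancing 3 positions from SSSSC through SSSSC → SSSSG → SSSXS reaches term 8.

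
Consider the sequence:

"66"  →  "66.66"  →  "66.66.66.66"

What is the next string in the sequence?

Each string is two copies of the previous one joined by '.'.
So the next term is two copies of 66.66.66.66 with '.' between the halves.

66.66.66.66.66.66.66.66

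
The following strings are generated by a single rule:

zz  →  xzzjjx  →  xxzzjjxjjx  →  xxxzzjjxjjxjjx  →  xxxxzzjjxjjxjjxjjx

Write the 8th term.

xxxxxxxzzjjxjjxjjxjjxjjxjjxjjx

Each term wraps the previous one in x on the left and jjx on the right.
From xxxxzzjjxjjxjjxjjx, 3 further steps: xxxxzzjjxjjxjjxjjx → xxxxxzzjjxjjxjjxjjxjjx → xxxxxxzzjjxjjxjjxjjxjjxjjx → (answer).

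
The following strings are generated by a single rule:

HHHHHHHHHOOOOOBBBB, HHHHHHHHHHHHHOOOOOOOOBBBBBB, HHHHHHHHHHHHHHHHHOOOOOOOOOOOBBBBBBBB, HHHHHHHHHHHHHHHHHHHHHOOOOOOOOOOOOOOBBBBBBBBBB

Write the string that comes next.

HHHHHHHHHHHHHHHHHHHHHHHHHOOOOOOOOOOOOOOOOOBBBBBBBBBBBB

Each string has the form H^{4n+1} O^{3n-1} B^{2n}, where the shown terms are n = 2, 3, 4, 5.
For the next term, n = 6, so the run lengths are 25, 17, 12.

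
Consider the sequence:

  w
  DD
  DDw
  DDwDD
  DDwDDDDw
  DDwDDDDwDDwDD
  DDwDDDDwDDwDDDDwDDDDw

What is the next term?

DDwDDDDwDDwDDDDwDDDDwDDwDDDDwDDwDD

Each term (from the third on) is the previous term followed by the one before it: term 3 = DD·w = DDw.
The next term joins DDwDDDDwDDwDDDDwDDDDw and DDwDDDDwDDwDD.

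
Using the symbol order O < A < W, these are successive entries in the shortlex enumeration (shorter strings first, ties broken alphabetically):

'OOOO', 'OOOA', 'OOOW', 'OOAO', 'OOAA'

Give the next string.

OOAW

Treat OOAA as a base-3 numeral over the given alphabet and add one, carrying through any trailing W's.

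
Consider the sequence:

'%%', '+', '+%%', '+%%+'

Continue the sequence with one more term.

Each term (from the third on) is the previous term followed by the one before it: term 3 = +·%% = +%%.
The next term joins +%%+ and +%%.

+%%++%%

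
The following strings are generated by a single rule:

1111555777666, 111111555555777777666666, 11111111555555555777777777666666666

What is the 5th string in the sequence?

111111111111555555555555555777777777777777666666666666666

Each string has the form 1^{2n+2} 5^{3n} 7^{3n} 6^{3n} (n = 1, 2, …).
Setting n = 5 gives 12, 15, 15, 15 characters in each block.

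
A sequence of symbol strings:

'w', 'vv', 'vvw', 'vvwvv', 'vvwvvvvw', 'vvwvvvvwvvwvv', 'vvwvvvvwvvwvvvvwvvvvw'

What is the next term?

From term 3 onward, concatenate the last term with the second-to-last: vv·w = vvw, vvw·vv = vvwvv, …
Continuing: vvwvvvvwvvwvvvvwvvvvw · vvwvvvvwvvwvv gives term 8.

vvwvvvvwvvwvvvvwvvvvwvvwvvvvwvvwvv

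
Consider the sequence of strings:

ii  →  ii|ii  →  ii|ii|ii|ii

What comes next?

Every step duplicates the string with '|' between the halves.
One more doubling of ii|ii|ii|ii gives the answer.

ii|ii|ii|ii|ii|ii|ii|ii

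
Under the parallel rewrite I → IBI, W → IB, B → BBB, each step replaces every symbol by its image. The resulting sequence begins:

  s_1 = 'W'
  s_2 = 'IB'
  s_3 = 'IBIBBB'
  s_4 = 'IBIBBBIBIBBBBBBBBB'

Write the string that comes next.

Rewriting the 18 symbols of IBIBBBIBIBBBBBBBBB one by one yields IBI BBB IBI BBB BBB BBB IBI BBB IBI BBB BBB BBB BBB BBB BBB BBB BBB BBB; concatenated:

IBIBBBIBIBBBBBBBBBIBIBBBIBIBBBBBBBBBBBBBBBBBBBBBBBBBBB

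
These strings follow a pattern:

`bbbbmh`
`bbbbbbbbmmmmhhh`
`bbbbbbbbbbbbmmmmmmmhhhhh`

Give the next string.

bbbbbbbbbbbbbbbbmmmmmmmmmmhhhhhhh

Reading off run lengths: b runs 4, 8, 12; m runs 1, 4, 7; h runs 1, 3, 5 — each is linear in n (n = 1, 2, …).
Setting n = 4 gives 16, 10, 7 characters in each block.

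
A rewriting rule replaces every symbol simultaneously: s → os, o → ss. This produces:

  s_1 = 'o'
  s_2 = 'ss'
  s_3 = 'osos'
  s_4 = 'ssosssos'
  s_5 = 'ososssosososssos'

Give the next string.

ssosssosososssosssosssosososssos

Applying the rule to each of the 16 symbols of ososssosososssos gives the pieces ss os ss os os os ss os ss os ss os os os ss os, which concatenate to the answer.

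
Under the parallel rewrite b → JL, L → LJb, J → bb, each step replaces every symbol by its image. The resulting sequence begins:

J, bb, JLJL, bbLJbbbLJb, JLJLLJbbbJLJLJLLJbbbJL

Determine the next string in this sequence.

Rewriting the 22 symbols of JLJLLJbbbJLJLJLLJbbbJL one by one yields bb LJb bb LJb LJb bb JL JL JL bb LJb bb LJb bb LJb LJb bb JL JL JL bb LJb; concatenated:

bbLJbbbLJbLJbbbJLJLJLbbLJbbbLJbbbLJbLJbbbJLJLJLbbLJb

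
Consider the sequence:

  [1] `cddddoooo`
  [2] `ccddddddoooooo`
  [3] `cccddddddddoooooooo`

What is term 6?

ccccccddddddddddddddoooooooooooooo

Each string has the form c^{n-1} d^{2n} o^{2n}, where the shown terms are n = 2, 3, 4.
At n = 7 the blocks have lengths 6, 14, 14.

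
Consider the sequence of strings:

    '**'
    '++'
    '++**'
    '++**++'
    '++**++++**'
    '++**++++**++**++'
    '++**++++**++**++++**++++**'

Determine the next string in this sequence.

++**++++**++**++++**++++**++**++++**++**++

Each term (from the third on) is the previous term followed by the one before it: term 3 = ++·** = ++**.
The next term joins ++**++++**++**++++**++++** and ++**++++**++**++.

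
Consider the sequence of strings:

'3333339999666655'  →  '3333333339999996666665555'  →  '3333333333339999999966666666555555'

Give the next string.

3333333333333339999999999666666666655555555

Reading off run lengths: 3 runs 6, 9, 12; 9 runs 4, 6, 8; 6 runs 4, 6, 8; 5 runs 2, 4, 6 — each is linear in n (n = 1, 2, …).
For the next term, n = 4, so the run lengths are 15, 10, 10, 8.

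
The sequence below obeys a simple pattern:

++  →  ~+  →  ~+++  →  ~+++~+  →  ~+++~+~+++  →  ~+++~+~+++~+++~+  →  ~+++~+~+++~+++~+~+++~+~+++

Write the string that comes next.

From term 3 onward, concatenate the last term with the second-to-last: ~+·++ = ~+++, ~+++·~+ = ~+++~+, …
Continuing: ~+++~+~+++~+++~+~+++~+~+++ · ~+++~+~+++~+++~+ gives term 8.

~+++~+~+++~+++~+~+++~+~+++~+++~+~+++~+++~+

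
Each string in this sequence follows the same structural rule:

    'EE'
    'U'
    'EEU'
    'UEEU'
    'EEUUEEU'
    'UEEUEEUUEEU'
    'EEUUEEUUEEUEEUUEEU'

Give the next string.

UEEUEEUUEEUEEUUEEUUEEUEEUUEEU

From term 3 onward, concatenate the second-to-last term with the last: EE·U = EEU, U·EEU = UEEU, …
The next term joins UEEUEEUUEEU and EEUUEEUUEEUEEUUEEU.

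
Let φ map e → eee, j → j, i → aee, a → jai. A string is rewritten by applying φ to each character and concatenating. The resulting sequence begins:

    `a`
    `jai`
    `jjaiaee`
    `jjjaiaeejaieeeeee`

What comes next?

jjjjaiaeejaieeeeeejjaiaeeeeeeeeeeeeeeeeeeee

φ(jjjaiaeejaieeeeee) expands symbol-by-symbol to j j j jai aee jai eee eee j jai aee eee eee eee eee eee eee; joining the 17 pieces gives the next term.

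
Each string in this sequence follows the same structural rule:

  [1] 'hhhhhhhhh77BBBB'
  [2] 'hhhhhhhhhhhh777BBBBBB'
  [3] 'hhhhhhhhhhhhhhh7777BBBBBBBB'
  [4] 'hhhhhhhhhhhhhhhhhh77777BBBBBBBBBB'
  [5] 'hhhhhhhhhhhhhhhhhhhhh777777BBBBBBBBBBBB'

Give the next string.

Term n consists of 3n h's, followed by n-1 7's, followed by 2n-2 B's, where the shown terms are n = 3, 4, 5, 6, 7.
Setting n = 8 gives 24, 7, 14 characters in each block.

hhhhhhhhhhhhhhhhhhhhhhhh7777777BBBBBBBBBBBBBB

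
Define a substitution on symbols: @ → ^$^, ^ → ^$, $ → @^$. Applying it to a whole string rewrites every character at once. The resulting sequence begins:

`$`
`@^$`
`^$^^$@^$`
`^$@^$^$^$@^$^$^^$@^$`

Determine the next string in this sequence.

φ(^$@^$^$^$@^$^$^^$@^$) expands symbol-by-symbol to ^$ @^$ ^$^ ^$ @^$ ^$ @^$ ^$ @^$ ^$^ ^$ @^$ ^$ @^$ ^$ ^$ @^$ ^$^ ^$ @^$; joining the 20 pieces gives the next term.

^$@^$^$^^$@^$^$@^$^$@^$^$^^$@^$^$@^$^$^$@^$^$^^$@^$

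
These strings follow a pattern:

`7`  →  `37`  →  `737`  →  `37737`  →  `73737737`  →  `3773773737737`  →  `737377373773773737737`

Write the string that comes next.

From term 3 onward, concatenate the second-to-last term with the last: 7·37 = 737, 37·737 = 37737, …
Continuing: 3773773737737 · 737377373773773737737 gives term 8.

3773773737737737377373773773737737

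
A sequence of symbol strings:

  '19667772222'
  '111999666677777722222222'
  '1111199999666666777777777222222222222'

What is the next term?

11111119999999666666667777777777772222222222222222

Reading off run lengths: 1 runs 1, 3, 5; 9 runs 1, 3, 5; 6 runs 2, 4, 6; 7 runs 3, 6, 9; 2 runs 4, 8, 12 — each is linear in n (n = 1, 2, …).
Setting n = 4 gives 7, 7, 8, 12, 16 characters in each block.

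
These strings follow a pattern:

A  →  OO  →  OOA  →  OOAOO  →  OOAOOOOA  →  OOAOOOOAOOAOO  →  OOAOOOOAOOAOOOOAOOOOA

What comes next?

OOAOOOOAOOAOOOOAOOOOAOOAOOOOAOOAOO

Each term (from the third on) is the previous term followed by the one before it: term 3 = OO·A = OOA.
So term 8 is OOAOOOOAOOAOOOOAOOOOA·OOAOOOOAOOAOO.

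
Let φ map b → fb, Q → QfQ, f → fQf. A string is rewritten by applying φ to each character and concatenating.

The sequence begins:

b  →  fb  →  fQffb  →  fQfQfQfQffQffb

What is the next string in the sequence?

φ(fQfQfQfQffQffb) expands symbol-by-symbol to fQf QfQ fQf QfQ fQf QfQ fQf QfQ fQf fQf QfQ fQf fQf fb; joining the 14 pieces gives the next term.

fQfQfQfQfQfQfQfQfQfQfQfQfQffQfQfQfQffQffb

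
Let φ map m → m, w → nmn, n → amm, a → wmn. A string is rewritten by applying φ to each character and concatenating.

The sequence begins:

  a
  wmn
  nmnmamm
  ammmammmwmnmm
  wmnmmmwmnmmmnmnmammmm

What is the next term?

Replace each of the 21 characters of wmnmmmwmnmmmnmnmammmm in place — nmn m amm m m m nmn m amm m m m amm m amm m wmn m m m m — and concatenate.

nmnmammmmmnmnmammmmmammmammmwmnmmmm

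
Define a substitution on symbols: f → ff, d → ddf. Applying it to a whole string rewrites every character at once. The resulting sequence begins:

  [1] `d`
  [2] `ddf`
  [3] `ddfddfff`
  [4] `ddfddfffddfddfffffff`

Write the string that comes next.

ddfddfffddfddfffffffddfddfffddfddfffffffffffffff

Applying the rule to each of the 20 symbols of ddfddfffddfddfffffff gives the pieces ddf ddf ff ddf ddf ff ff ff ddf ddf ff ddf ddf ff ff ff ff ff ff ff, which concatenate to the answer.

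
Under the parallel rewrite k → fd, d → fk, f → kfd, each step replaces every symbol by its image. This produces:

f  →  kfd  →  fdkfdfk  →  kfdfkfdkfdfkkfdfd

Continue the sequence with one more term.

fdkfdfkkfdfdkfdfkfdkfdfkkfdfdfdkfdfkkfdfk

φ(kfdfkfdkfdfkkfdfd) expands symbol-by-symbol to fd kfd fk kfd fd kfd fk fd kfd fk kfd fd fd kfd fk kfd fk; joining the 17 pieces gives the next term.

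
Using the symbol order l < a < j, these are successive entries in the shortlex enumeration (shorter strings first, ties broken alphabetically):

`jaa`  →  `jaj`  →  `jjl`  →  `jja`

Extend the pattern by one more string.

The successor of jja increments the rightmost position that isn't already j and resets every position after it to l.

jjj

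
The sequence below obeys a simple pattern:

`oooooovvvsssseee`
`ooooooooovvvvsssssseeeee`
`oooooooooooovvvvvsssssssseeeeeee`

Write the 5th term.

oooooooooooooooooovvvvvvvsssssssssssseeeeeeeeeee

The n-th term is 3n o's then n+1 v's then 2n s's then 2n-1 e's, where the shown terms are n = 2, 3, 4.
Setting n = 6 gives 18, 7, 12, 11 characters in each block.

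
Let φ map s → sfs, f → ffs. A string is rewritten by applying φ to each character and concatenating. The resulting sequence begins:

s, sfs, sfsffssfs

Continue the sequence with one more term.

Rewriting each symbol of sfsffssfs: s→sfs, f→ffs, s→sfs, f→ffs, f→ffs, s→sfs, s→sfs, f→ffs, s→sfs, which concatenates to sfs ffs sfs ffs ffs sfs sfs ffs sfs.

sfsffssfsffsffssfssfsffssfs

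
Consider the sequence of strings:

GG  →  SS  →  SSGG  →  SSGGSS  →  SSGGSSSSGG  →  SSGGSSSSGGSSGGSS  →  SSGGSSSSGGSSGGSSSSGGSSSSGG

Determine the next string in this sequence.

This is a Fibonacci-style word recurrence s(k) = s(k−1)·s(k−2): e.g. SS·GG = SSGG.
The next term joins SSGGSSSSGGSSGGSSSSGGSSSSGG and SSGGSSSSGGSSGGSS.

SSGGSSSSGGSSGGSSSSGGSSSSGGSSGGSSSSGGSSGGSS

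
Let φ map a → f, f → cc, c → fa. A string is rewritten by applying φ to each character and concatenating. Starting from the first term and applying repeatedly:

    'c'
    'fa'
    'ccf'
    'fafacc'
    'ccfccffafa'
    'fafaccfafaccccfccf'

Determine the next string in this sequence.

ccfccffafaccfccffafafafaccfafacc

Replace each of the 18 characters of fafaccfafaccccfccf in place — cc f cc f fa fa cc f cc f fa fa fa fa cc fa fa cc — and concatenate.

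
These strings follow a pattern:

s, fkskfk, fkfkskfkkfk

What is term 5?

Each term wraps the previous one in fk on the left and kfk on the right.
From fkfkskfkkfk, 2 further steps: fkfkskfkkfk → fkfkfkskfkkfkkfk → (answer).

fkfkfkfkskfkkfkkfkkfk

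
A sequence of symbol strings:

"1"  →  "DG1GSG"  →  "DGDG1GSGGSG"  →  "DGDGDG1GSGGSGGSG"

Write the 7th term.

Each term wraps the previous one in DG on the left and GSG on the right.
From DGDGDG1GSGGSGGSG, 3 further steps: DGDGDG1GSGGSGGSG → DGDGDGDG1GSGGSGGSGGSG → DGDGDGDGDG1GSGGSGGSGGSGGSG → (answer).

DGDGDGDGDGDG1GSGGSGGSGGSGGSGGSG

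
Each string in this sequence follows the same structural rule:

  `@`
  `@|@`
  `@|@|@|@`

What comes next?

s(k+1) = s(k)·|·s(k) — each term doubles the last with '|' between the halves.
One more doubling of @|@|@|@ gives the answer.

@|@|@|@|@|@|@|@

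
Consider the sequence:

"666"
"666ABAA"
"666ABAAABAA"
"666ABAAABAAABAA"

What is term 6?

Every step adds ABAA to the end: s(k+1) = s(k)·ABAA.
From 666ABAAABAAABAA, 2 further steps: 666ABAAABAAABAA → 666ABAAABAAABAAABAA → (answer).

666ABAAABAAABAAABAAABAA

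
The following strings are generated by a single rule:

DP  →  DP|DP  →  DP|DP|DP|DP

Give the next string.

Each string is two copies of the previous one joined by '|'.
So the next term is two copies of DP|DP|DP|DP with '|' between the halves.

DP|DP|DP|DP|DP|DP|DP|DP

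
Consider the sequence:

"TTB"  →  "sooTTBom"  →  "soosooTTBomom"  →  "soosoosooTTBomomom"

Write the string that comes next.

s(k+1) = soo·s(k)·om, so each term gains soo as a prefix and om as a suffix.
So the next term is soo·soosoosooTTBomomom·om.

soosoosoosooTTBomomomom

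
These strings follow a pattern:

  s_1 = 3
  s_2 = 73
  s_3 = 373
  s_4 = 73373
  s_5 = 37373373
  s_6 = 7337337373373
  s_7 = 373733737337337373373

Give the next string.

7337337373373373733737337337373373

This is a Fibonacci-style word recurrence s(k) = s(k−2)·s(k−1): e.g. 3·73 = 373.
The next term joins 7337337373373 and 373733737337337373373.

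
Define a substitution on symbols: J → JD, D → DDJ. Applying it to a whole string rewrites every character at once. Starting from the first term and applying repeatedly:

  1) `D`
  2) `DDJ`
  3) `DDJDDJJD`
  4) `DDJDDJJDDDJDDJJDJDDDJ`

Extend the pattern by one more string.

DDJDDJJDDDJDDJJDJDDDJDDJDDJJDDDJDDJJDJDDDJJDDDJDDJDDJJD

Applying the rule to each of the 21 symbols of DDJDDJJDDDJDDJJDJDDDJ gives the pieces DDJ DDJ JD DDJ DDJ JD JD DDJ DDJ DDJ JD DDJ DDJ JD JD DDJ JD DDJ DDJ DDJ JD, which concatenate to the answer.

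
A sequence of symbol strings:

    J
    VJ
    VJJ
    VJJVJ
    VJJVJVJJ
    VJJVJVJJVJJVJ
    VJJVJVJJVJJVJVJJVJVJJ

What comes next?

VJJVJVJJVJJVJVJJVJVJJVJJVJVJJVJJVJ

From term 3 onward, concatenate the last term with the second-to-last: VJ·J = VJJ, VJJ·VJ = VJJVJ, …
So term 8 is VJJVJVJJVJJVJVJJVJVJJ·VJJVJVJJVJJVJ.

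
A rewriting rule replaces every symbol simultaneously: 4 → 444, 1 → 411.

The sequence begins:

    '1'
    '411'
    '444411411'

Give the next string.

Apply φ to 444411411 symbol by symbol: 4→444, 4→444, 4→444, 4→444, 1→411, 1→411, 4→444, 1→411, 1→411; joined: 444 444 444 444 411 411 444 411 411.

444444444444411411444411411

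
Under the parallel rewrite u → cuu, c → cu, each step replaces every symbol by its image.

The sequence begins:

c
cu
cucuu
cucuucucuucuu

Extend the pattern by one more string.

φ(cucuucucuucuu) expands symbol-by-symbol to cu cuu cu cuu cuu cu cuu cu cuu cuu cu cuu cuu; joining the 13 pieces gives the next term.

cucuucucuucuucucuucucuucuucucuucuu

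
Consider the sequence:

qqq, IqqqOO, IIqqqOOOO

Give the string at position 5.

IIIIqqqOOOOOOOO

Every step adds I to the front and OO to the end of the previous string.
From IIqqqOOOO, 2 further steps: IIqqqOOOO → IIIqqqOOOOOO → (answer).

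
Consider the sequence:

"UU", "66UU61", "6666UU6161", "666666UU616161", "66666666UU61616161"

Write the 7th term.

Each term wraps the previous one in 66 on the left and 61 on the right.
From 66666666UU61616161, 2 further steps: 66666666UU61616161 → 6666666666UU6161616161 → (answer).

666666666666UU616161616161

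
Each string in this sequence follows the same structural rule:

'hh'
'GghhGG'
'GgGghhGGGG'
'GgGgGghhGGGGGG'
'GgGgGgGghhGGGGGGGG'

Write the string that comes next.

s(k+1) = Gg·s(k)·GG, so each term gains Gg as a prefix and GG as a suffix.
So the next term is Gg·GgGgGgGghhGGGGGGGG·GG.

GgGgGgGgGghhGGGGGGGGGG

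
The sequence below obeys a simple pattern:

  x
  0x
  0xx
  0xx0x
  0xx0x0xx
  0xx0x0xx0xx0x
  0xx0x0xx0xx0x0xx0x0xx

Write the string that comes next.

Each term (from the third on) is the previous term followed by the one before it: term 3 = 0x·x = 0xx.
Continuing: 0xx0x0xx0xx0x0xx0x0xx · 0xx0x0xx0xx0x gives term 8.

0xx0x0xx0xx0x0xx0x0xx0xx0x0xx0xx0x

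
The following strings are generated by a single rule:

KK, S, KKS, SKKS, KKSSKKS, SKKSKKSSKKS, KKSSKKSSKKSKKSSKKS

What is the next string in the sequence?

Each term (from the third on) is the two preceding terms concatenated in order: term 3 = KK·S = KKS.
The next term joins SKKSKKSSKKS and KKSSKKSSKKSKKSSKKS.

SKKSKKSSKKSKKSSKKSSKKSKKSSKKS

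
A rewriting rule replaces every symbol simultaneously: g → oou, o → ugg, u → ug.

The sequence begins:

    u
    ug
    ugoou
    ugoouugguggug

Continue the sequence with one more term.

ugoouugguggugugoouoouugoouoouugoou

Applying the rule to each of the 13 symbols of ugoouugguggug gives the pieces ug oou ugg ugg ug ug oou oou ug oou oou ug oou, which concatenate to the answer.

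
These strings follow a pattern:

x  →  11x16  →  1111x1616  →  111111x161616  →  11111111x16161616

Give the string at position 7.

Each term wraps the previous one in 11 on the left and 16 on the right.
From 11111111x16161616, 2 further steps: 11111111x16161616 → 1111111111x1616161616 → (answer).

111111111111x161616161616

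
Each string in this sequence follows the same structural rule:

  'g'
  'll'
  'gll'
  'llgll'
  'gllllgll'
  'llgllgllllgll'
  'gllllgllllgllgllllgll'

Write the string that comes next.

This is a Fibonacci-style word recurrence s(k) = s(k−2)·s(k−1): e.g. g·ll = gll.
So term 8 is llgllgllllgll·gllllgllllgllgllllgll.

llgllgllllgllgllllgllllgllgllllgll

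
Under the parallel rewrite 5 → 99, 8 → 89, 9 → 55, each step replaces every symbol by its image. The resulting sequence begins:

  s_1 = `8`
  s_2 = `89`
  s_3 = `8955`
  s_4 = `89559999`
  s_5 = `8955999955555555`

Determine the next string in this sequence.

89559999555555559999999999999999

Replace each of the 16 characters of 8955999955555555 in place — 89 55 99 99 55 55 55 55 99 99 99 99 99 99 99 99 — and concatenate.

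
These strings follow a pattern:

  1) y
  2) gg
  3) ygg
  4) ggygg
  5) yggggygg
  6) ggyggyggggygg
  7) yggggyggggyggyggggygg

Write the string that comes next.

ggyggyggggyggyggggyggggyggyggggygg

This is a Fibonacci-style word recurrence s(k) = s(k−2)·s(k−1): e.g. y·gg = ygg.
The next term joins ggyggyggggygg and yggggyggggyggyggggygg.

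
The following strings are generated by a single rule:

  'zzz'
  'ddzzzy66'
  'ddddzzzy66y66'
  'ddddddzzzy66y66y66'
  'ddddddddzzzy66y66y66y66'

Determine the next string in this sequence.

ddddddddddzzzy66y66y66y66y66

Every step adds dd to the front and y66 to the end of the previous string.
One more step from ddddddddzzzy66y66y66y66 gives the answer.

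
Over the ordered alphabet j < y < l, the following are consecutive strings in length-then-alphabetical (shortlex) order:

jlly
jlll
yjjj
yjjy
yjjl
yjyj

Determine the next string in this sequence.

Treat yjyj as a base-3 numeral over the given alphabet and add one, carrying through any trailing l's.

yjyy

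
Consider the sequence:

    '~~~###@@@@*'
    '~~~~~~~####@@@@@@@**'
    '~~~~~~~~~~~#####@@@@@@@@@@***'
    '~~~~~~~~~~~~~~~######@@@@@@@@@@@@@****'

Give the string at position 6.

Term n consists of 4n-1 ~'s, followed by n+2 #'s, followed by 3n+1 @'s, followed by n *'s (n = 1, 2, …).
Setting n = 6 gives 23, 8, 19, 6 characters in each block.

~~~~~~~~~~~~~~~~~~~~~~~########@@@@@@@@@@@@@@@@@@@******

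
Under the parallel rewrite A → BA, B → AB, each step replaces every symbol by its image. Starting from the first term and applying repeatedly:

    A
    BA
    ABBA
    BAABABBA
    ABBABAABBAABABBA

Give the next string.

BAABABBAABBABAABABBABAABBAABABBA

φ(ABBABAABBAABABBA) expands symbol-by-symbol to BA AB AB BA AB BA BA AB AB BA BA AB BA AB AB BA; joining the 16 pieces gives the next term.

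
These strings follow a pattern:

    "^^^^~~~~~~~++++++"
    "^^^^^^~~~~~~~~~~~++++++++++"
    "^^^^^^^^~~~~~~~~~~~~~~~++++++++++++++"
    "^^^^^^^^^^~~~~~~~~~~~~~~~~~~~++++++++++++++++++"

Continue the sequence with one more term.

Each string has the form ^^{2n+2} ~^{4n+3} +^{4n+2} (n = 1, 2, …).
For the next term, n = 5, so the run lengths are 12, 23, 22.

^^^^^^^^^^^^~~~~~~~~~~~~~~~~~~~~~~~++++++++++++++++++++++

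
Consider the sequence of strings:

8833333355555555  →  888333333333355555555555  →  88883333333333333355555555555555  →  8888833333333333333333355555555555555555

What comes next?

Reading off run lengths: 8 runs 2, 3, 4, 5; 3 runs 6, 10, 14, 18; 5 runs 8, 11, 14, 17 — each is linear in n, where the shown terms are n = 2, 3, 4, 5.
Setting n = 6 gives 6, 22, 20 characters in each block.

888888333333333333333333333355555555555555555555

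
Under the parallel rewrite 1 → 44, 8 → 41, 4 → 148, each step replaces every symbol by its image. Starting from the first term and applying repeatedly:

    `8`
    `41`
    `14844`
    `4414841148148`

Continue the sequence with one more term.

Rewriting the 13 symbols of 4414841148148 one by one yields 148 148 44 148 41 148 44 44 148 41 44 148 41; concatenated:

14814844148411484444148414414841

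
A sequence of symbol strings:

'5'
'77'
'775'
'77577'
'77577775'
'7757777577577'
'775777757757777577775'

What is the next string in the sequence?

From term 3 onward, concatenate the last term with the second-to-last: 77·5 = 775, 775·77 = 77577, …
Continuing: 775777757757777577775 · 7757777577577 gives term 8.

7757777577577775777757757777577577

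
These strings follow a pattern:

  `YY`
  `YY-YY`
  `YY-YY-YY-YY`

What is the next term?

s(k+1) = s(k)·-·s(k) — each term doubles the last with '-' between the halves.
So the next term is two copies of YY-YY-YY-YY with '-' between the halves.

YY-YY-YY-YY-YY-YY-YY-YY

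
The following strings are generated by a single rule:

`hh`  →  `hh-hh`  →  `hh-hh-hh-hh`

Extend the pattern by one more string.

hh-hh-hh-hh-hh-hh-hh-hh

Each string is two copies of the previous one joined by '-'.
So the next term is two copies of hh-hh-hh-hh with '-' between the halves.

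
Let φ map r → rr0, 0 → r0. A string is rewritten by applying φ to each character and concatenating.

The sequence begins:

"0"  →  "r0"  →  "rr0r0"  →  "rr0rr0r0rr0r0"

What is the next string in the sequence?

Replace each of the 13 characters of rr0rr0r0rr0r0 in place — rr0 rr0 r0 rr0 rr0 r0 rr0 r0 rr0 rr0 r0 rr0 r0 — and concatenate.

rr0rr0r0rr0rr0r0rr0r0rr0rr0r0rr0r0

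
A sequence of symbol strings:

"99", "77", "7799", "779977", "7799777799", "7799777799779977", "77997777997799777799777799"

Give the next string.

From term 3 onward, concatenate the last term with the second-to-last: 77·99 = 7799, 7799·77 = 779977, …
Continuing: 77997777997799777799777799 · 7799777799779977 gives term 8.

779977779977997777997777997799777799779977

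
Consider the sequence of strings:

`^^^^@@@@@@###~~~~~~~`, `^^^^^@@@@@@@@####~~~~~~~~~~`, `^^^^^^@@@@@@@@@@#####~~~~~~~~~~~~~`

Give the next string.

Reading off run lengths: ^ runs 4, 5, 6; @ runs 6, 8, 10; # runs 3, 4, 5; ~ runs 7, 10, 13 — each is linear in n, where the shown terms are n = 2, 3, 4.
Setting n = 5 gives 7, 12, 6, 16 characters in each block.

^^^^^^^@@@@@@@@@@@@######~~~~~~~~~~~~~~~~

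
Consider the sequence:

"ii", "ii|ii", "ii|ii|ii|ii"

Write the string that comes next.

ii|ii|ii|ii|ii|ii|ii|ii

s(k+1) = s(k)·|·s(k) — each term doubles the last with '|' between the halves.
One more doubling of ii|ii|ii|ii gives the answer.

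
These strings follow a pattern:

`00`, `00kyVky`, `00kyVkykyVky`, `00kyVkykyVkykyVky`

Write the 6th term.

00kyVkykyVkykyVkykyVkykyVky

Each term is the previous one with kyVky appended.
From 00kyVkykyVkykyVky, 2 further steps: 00kyVkykyVkykyVky → 00kyVkykyVkykyVkykyVky → (answer).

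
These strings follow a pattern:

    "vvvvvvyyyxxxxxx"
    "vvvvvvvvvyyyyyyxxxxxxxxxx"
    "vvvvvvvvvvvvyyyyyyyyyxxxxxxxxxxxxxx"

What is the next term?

Each string has the form v^{3n+3} y^{3n} x^{4n+2} (n = 1, 2, …).
For the next term, n = 4, so the run lengths are 15, 12, 18.

vvvvvvvvvvvvvvvyyyyyyyyyyyyxxxxxxxxxxxxxxxxxx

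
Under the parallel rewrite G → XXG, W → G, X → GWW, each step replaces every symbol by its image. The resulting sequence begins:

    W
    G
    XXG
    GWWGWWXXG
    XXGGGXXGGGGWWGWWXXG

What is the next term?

φ(XXGGGXXGGGGWWGWWXXG) expands symbol-by-symbol to GWW GWW XXG XXG XXG GWW GWW XXG XXG XXG XXG G G XXG G G GWW GWW XXG; joining the 19 pieces gives the next term.

GWWGWWXXGXXGXXGGWWGWWXXGXXGXXGXXGGGXXGGGGWWGWWXXG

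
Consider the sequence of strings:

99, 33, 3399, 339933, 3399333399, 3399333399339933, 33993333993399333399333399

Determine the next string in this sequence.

339933339933993333993333993399333399339933

From term 3 onward, concatenate the last term with the second-to-last: 33·99 = 3399, 3399·33 = 339933, …
Continuing: 33993333993399333399333399 · 3399333399339933 gives term 8.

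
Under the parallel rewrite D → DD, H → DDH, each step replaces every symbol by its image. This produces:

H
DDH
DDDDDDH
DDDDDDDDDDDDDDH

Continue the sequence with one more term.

Rewriting the 15 symbols of DDDDDDDDDDDDDDH one by one yields DD DD DD DD DD DD DD DD DD DD DD DD DD DD DDH; concatenated:

DDDDDDDDDDDDDDDDDDDDDDDDDDDDDDH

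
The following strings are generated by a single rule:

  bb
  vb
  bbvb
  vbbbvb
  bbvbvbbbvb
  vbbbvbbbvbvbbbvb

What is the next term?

bbvbvbbbvbvbbbvbbbvbvbbbvb

This is a Fibonacci-style word recurrence s(k) = s(k−2)·s(k−1): e.g. bb·vb = bbvb.
So term 7 is bbvbvbbbvb·vbbbvbbbvbvbbbvb.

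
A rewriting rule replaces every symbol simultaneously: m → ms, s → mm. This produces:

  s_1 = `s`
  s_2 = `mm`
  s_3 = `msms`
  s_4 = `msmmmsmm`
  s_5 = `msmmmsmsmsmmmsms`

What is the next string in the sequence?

msmmmsmsmsmmmsmmmsmmmsmsmsmmmsmm

φ(msmmmsmsmsmmmsms) expands symbol-by-symbol to ms mm ms ms ms mm ms mm ms mm ms ms ms mm ms mm; joining the 16 pieces gives the next term.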